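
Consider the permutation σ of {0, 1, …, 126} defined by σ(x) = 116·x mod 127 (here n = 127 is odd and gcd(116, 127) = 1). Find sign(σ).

-1

Orbit of 102 under x↦116x: [102, 21, 23, 1, 116, 121, 66]… (length divides ord_127(116)).
Cycle lengths of π_116 on ℤ/127ℤ: [126, 1]; 2 cycles in total.
Σ(ℓ_i−1) = 127−2 = 125; sign = (−1)^125 = -1.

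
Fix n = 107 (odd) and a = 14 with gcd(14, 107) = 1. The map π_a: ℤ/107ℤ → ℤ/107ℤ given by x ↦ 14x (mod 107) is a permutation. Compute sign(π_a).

+1

Trace 19: π^k(19) = [19, 52, 86, 27, 57, 49, 44] for k=0..6.
π_14 has 3 disjoint cycles with lengths [53, 53, 1] on {0,…,106}.
107 − 3 = 104 transpositions; sign(π) = (−1)^104 = +1.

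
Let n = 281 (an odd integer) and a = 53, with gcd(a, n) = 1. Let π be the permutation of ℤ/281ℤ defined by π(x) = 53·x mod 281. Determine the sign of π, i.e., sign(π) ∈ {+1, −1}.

Trace 280: π^k(280) = [280, 228, 1, 53] for k=0..3.
Cycle type of π: 4×70 + 1; total 71 cycles.
Σ(ℓ_i−1) = 281−71 = 210; sign = (−1)^210 = +1.
Via Zolotarev, sign(π_{53}) = (53|281) = +1.

+1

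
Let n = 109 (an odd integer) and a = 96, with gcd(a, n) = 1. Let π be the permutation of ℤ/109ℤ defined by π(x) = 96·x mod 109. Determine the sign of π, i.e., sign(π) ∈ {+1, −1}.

-1

Orbit of 11 under x↦96x: [11, 75, 6, 31, 33, 7, 18]… (length divides ord_109(96)).
Cycle lengths of π_96 on ℤ/109ℤ: [108, 1]; 2 cycles in total.
sign(π) = (−1)^{n − #cycles} = (−1)^{109−2} = (−1)^107 = -1.
Via Zolotarev, sign(π_{96}) = (96|109) = -1.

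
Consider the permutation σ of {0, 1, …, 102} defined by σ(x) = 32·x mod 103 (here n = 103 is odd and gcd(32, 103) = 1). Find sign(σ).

Orbit of 16 under x↦32x: [16, 100, 7, 18, 61, 98, 46]… (length divides ord_103(32)).
π_32 has 3 disjoint cycles with lengths [51, 51, 1] on {0,…,102}.
With 3 cycles on 103 points, sign = (−1)^{103−3} = +1.
Zolotarev: (32|103) = +1, matching the cycle-count sign.

+1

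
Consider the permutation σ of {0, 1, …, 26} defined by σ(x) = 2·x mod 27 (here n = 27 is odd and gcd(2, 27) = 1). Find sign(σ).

-1

Start at x=11: 11 → 22 → 17 → 7 → 14 → 1 → 2 → … (one orbit).
The orbit structure of x ↦ 2x mod 27: 4 orbits of sizes [18, 6, 2, 1].
4 cycles on 27: each ℓ→(−1)^(ℓ−1), product (−1)^23 = -1.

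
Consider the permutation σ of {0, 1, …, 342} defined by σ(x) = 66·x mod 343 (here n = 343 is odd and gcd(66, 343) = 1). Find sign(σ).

Start at x=142: 142 → 111 → 123 → 229 → 22 → 80 → 135 → … (one orbit).
Decompose π into cycles: lengths [294, 42, 6, 1] (4 cycles, including the fixed point 0).
sign(π) = (−1)^{n − #cycles} = (−1)^{343−4} = (−1)^339 = -1.
Via Zolotarev, sign(π_{66}) = (66|343) = -1.

-1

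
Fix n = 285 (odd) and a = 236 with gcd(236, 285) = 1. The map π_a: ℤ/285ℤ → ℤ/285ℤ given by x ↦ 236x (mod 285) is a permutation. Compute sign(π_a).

Start at x=121: 121 → 56 → 106 → 221 → 1 → 236 → 121 (one orbit).
Cycle lengths of π_236 on ℤ/285ℤ: [6, 6, 6, 6, 6, 6, 6, 6, 6, 6, 6, 6, 6, 6, 6, 6, 6, 6, 6, 6, 6, 6, 6, 6, 6, 6, 6, 6, 6, 6, 6, 6, 6, 6, 6, 6, 6, 6, 6, 6, 6, 6, 6, 6, 6, 2, 2, 2, 2, 2, 1, 1, 1, 1, 1]; 55 cycles in total.
sign(π) = (−1)^{n − #cycles} = (−1)^{285−55} = (−1)^230 = +1.
Via Zolotarev, sign(π_{236}) = (236|285) = +1.

+1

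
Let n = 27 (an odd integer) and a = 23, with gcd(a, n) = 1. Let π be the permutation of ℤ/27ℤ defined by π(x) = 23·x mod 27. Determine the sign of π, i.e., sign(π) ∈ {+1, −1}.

Trace 26: π^k(26) = [26, 4, 11, 10, 14, 25, 8] for k=0..6.
The orbit structure of x ↦ 23x mod 27: 4 orbits of sizes [18, 6, 2, 1].
With 4 cycles on 27 points, sign = (−1)^{27−4} = -1.

-1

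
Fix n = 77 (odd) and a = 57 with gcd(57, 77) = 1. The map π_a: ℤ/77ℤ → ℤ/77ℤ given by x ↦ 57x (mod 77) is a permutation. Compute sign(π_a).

Start at x=50: 50 → 1 → 57 → 15 → 8 → 71 → 43 → … (one orbit).
π_57 has 14 disjoint cycles with lengths [10, 10, 10, 10, 10, 10, 10, 1, 1, 1, 1, 1, 1, 1] on {0,…,76}.
Σ(ℓ_i−1) = 77−14 = 63; sign = (−1)^63 = -1.
Check: (57/77) = -1 by Zolotarev.

-1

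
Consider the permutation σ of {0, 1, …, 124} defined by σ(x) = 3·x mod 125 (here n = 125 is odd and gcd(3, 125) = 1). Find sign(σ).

Trace 83: π^k(83) = [83, 124, 122, 116, 98, 44, 7] for k=0..6.
The orbit structure of x ↦ 3x mod 125: 4 orbits of sizes [100, 20, 4, 1].
n − c = 125 − 4 = 121; sign = (−1)^121 = -1.
(3|125)_J = -1 (Zolotarev's lemma cross-check).

-1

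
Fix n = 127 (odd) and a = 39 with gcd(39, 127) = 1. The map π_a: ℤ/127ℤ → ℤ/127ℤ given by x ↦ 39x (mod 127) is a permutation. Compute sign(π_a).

Orbit of 109 under x↦39x: [109, 60, 54, 74, 92, 32, 105]… (length divides ord_127(39)).
π_39 has 2 disjoint cycles with lengths [126, 1] on {0,…,126}.
With 2 cycles on 127 points, sign = (−1)^{127−2} = -1.
(39|127)_J = -1 (Zolotarev's lemma cross-check).

-1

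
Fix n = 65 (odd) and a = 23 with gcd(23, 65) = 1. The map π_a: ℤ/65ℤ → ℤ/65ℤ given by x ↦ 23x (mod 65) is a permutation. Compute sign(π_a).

Trace 9: π^k(9) = [9, 12, 16, 43, 14, 62, 61] for k=0..6.
Decompose π into cycles: lengths [12, 12, 12, 12, 6, 6, 4, 1] (8 cycles, including the fixed point 0).
n − c = 65 − 8 = 57; sign = (−1)^57 = -1.
The Jacobi symbol (23|65) = -1 (Zolotarev) agrees.

-1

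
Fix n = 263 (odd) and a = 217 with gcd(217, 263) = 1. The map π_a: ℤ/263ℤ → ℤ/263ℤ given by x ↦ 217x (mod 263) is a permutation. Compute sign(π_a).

-1

Trace 208: π^k(208) = [208, 163, 129, 115, 233, 65, 166] for k=0..6.
π_217 has 2 disjoint cycles with lengths [262, 1] on {0,…,262}.
n − c = 263 − 2 = 261; sign = (−1)^261 = -1.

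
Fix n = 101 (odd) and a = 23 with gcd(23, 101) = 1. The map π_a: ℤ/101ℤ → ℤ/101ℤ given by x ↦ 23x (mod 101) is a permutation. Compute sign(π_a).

Trace 24: π^k(24) = [24, 47, 71, 17, 88, 4, 92] for k=0..6.
3 cycles of lengths [50, 50, 1].
n − c = 101 − 3 = 98; sign = (−1)^98 = +1.

+1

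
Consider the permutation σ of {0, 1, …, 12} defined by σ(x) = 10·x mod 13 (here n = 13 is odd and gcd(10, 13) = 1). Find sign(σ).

+1

Orbit of 10 under x↦10x: [10, 9, 12, 3, 4, 1]… (length divides ord_13(10)).
The orbit structure of x ↦ 10x mod 13: 3 orbits of sizes [6, 6, 1].
n − c = 13 − 3 = 10; sign = (−1)^10 = +1.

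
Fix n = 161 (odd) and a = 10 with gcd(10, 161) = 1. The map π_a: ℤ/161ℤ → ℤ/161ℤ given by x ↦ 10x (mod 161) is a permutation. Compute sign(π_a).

Trace 78: π^k(78) = [78, 136, 72, 76, 116, 33, 8] for k=0..6.
The orbit structure of x ↦ 10x mod 161: 5 orbits of sizes [66, 66, 22, 6, 1].
sign(π) = (−1)^{n − #cycles} = (−1)^{161−5} = (−1)^156 = +1.
Via Zolotarev, sign(π_{10}) = (10|161) = +1.

+1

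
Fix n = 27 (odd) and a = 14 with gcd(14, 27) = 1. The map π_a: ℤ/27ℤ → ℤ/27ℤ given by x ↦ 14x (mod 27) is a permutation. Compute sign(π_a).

Trace 11: π^k(11) = [11, 19, 23, 25, 26, 13, 20] for k=0..6.
Cycle lengths of π_14 on ℤ/27ℤ: [18, 6, 2, 1]; 4 cycles in total.
n − c = 27 − 4 = 23; sign = (−1)^23 = -1.
The Jacobi symbol (14|27) = -1 (Zolotarev) agrees.

-1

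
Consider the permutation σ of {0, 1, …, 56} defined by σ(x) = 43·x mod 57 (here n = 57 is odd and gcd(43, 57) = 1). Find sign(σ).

Start at x=49: 49 → 55 → 28 → 7 → 16 → 4 → 1 → … (one orbit).
Cycle lengths of π_43 on ℤ/57ℤ: [9, 9, 9, 9, 9, 9, 1, 1, 1]; 9 cycles in total.
Σ(ℓ_i−1) = 57−9 = 48; sign = (−1)^48 = +1.

+1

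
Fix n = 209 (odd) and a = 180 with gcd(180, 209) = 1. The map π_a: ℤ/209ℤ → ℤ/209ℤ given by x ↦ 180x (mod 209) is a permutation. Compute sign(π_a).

+1

Orbit of 159 under x↦180x: [159, 196, 168, 144, 4, 93, 20]… (length divides ord_209(180)).
Cycle type of π: 45×4 + 9×2 + 5×2 + 1; total 9 cycles.
Σ(ℓ_i−1) = 209−9 = 200; sign = (−1)^200 = +1.
The Jacobi symbol (180|209) = +1 (Zolotarev) agrees.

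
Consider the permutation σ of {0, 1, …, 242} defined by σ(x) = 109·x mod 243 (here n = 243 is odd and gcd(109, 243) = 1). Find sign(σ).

Start at x=109: 109 → 217 → 82 → 190 → 55 → 163 → 28 → … (one orbit).
Cycle type of π: 9×18 + 3×18 + 1×27; total 63 cycles.
With 63 cycles on 243 points, sign = (−1)^{243−63} = +1.
Via Zolotarev, sign(π_{109}) = (109|243) = +1.

+1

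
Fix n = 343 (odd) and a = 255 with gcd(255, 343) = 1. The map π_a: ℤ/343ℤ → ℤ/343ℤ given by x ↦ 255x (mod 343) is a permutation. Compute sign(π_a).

-1

Start at x=13: 13 → 228 → 173 → 211 → 297 → 275 → 153 → … (one orbit).
Decompose π into cycles: lengths [294, 42, 6, 1] (4 cycles, including the fixed point 0).
343 − 4 = 339 transpositions; sign(π) = (−1)^339 = -1.
Zolotarev: (255|343) = -1, matching the cycle-count sign.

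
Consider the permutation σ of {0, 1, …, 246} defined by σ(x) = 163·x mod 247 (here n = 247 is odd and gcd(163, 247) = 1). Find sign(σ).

-1

Trace 96: π^k(96) = [96, 87, 102, 77, 201, 159, 229] for k=0..6.
Decompose π into cycles: lengths [12, 12, 12, 12, 12, 12, 12, 12, 12, 12, 12, 12, 12, 12, 12, 12, 12, 12, 12, 3, 3, 3, 3, 3, 3, 1] (26 cycles, including the fixed point 0).
Σ(ℓ_i−1) = 247−26 = 221; sign = (−1)^221 = -1.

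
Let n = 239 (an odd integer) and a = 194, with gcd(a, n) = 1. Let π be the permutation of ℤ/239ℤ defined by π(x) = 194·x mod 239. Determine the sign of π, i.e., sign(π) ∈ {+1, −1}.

Trace 93: π^k(93) = [93, 117, 232, 76, 165, 223, 3] for k=0..6.
2 cycles of lengths [238, 1].
n − c = 239 − 2 = 237; sign = (−1)^237 = -1.
Check: (194/239) = -1 by Zolotarev.

-1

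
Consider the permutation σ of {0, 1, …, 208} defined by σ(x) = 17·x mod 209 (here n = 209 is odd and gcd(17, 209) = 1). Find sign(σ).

Trace 197: π^k(197) = [197, 5, 85, 191, 112, 23, 182] for k=0..6.
π_17 has 6 disjoint cycles with lengths [90, 90, 10, 9, 9, 1] on {0,…,208}.
Σ(ℓ_i−1) = 209−6 = 203; sign = (−1)^203 = -1.
(17|209)_J = -1 (Zolotarev's lemma cross-check).

-1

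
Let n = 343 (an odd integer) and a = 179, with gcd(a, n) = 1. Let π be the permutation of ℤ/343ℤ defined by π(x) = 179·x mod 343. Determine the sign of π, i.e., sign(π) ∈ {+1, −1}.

+1

Trace 144: π^k(144) = [144, 51, 211, 39, 121, 50, 32] for k=0..6.
π_179 has 7 disjoint cycles with lengths [147, 147, 21, 21, 3, 3, 1] on {0,…,342}.
Σ(ℓ_i−1) = 343−7 = 336; sign = (−1)^336 = +1.
The Jacobi symbol (179|343) = +1 (Zolotarev) agrees.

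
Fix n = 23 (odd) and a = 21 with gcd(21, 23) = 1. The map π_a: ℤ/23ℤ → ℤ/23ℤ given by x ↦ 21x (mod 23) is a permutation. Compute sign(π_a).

Start at x=8: 8 → 7 → 9 → 5 → 13 → 20 → 6 → … (one orbit).
The orbit structure of x ↦ 21x mod 23: 2 orbits of sizes [22, 1].
n − c = 23 − 2 = 21; sign = (−1)^21 = -1.
(21|23)_J = -1 (Zolotarev's lemma cross-check).

-1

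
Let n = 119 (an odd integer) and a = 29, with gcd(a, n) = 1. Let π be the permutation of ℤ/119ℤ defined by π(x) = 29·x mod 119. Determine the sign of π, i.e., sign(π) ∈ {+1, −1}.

-1

Start at x=15: 15 → 78 → 1 → 29 → 8 → 113 → 64 → … (one orbit).
14 cycles of lengths [16, 16, 16, 16, 16, 16, 16, 1, 1, 1, 1, 1, 1, 1].
n − c = 119 − 14 = 105; sign = (−1)^105 = -1.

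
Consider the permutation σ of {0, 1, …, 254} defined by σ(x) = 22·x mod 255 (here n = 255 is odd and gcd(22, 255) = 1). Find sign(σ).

+1

Trace 94: π^k(94) = [94, 28, 106, 37, 49, 58, 1] for k=0..6.
21 cycles of lengths [16, 16, 16, 16, 16, 16, 16, 16, 16, 16, 16, 16, 16, 16, 16, 4, 4, 4, 1, 1, 1].
Σ(ℓ_i−1) = 255−21 = 234; sign = (−1)^234 = +1.
(22|255)_J = +1 (Zolotarev's lemma cross-check).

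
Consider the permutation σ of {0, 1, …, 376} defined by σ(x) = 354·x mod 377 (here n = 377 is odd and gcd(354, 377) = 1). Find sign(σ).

+1

Orbit of 326 under x↦354x: [326, 42, 165, 352, 198, 347, 313]… (length divides ord_377(354)).
Decompose π into cycles: lengths [42, 42, 42, 42, 42, 42, 42, 42, 14, 14, 3, 3, 3, 3, 1] (15 cycles, including the fixed point 0).
15 cycles on 377: each ℓ→(−1)^(ℓ−1), product (−1)^362 = +1.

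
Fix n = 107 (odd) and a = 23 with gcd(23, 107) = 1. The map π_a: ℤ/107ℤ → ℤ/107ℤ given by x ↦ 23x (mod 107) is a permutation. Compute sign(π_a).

Orbit of 9 under x↦23x: [9, 100, 53, 42, 3, 69, 89]… (length divides ord_107(23)).
Cycle type of π: 53×2 + 1; total 3 cycles.
3 cycles on 107: each ℓ→(−1)^(ℓ−1), product (−1)^104 = +1.

+1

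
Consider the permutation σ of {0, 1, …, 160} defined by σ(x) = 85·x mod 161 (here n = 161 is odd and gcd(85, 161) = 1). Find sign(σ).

Trace 36: π^k(36) = [36, 1, 85, 141, 71, 78, 29] for k=0..6.
The orbit structure of x ↦ 85x mod 161: 21 orbits of sizes [11, 11, 11, 11, 11, 11, 11, 11, 11, 11, 11, 11, 11, 11, 1, 1, 1, 1, 1, 1, 1].
Σ(ℓ_i−1) = 161−21 = 140; sign = (−1)^140 = +1.
The Jacobi symbol (85|161) = +1 (Zolotarev) agrees.

+1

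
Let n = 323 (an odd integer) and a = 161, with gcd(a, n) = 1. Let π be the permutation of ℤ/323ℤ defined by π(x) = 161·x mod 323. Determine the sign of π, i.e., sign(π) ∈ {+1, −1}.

+1

Orbit of 196 under x↦161x: [196, 225, 49, 137, 93, 115, 104]… (length divides ord_323(161)).
π_161 has 9 disjoint cycles with lengths [72, 72, 72, 72, 9, 9, 8, 8, 1] on {0,…,322}.
9 cycles on 323: each ℓ→(−1)^(ℓ−1), product (−1)^314 = +1.
Zolotarev: (161|323) = +1, matching the cycle-count sign.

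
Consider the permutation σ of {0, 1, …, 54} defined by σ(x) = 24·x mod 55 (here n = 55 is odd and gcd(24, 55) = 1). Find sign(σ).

-1

Start at x=36: 36 → 39 → 1 → 24 → 26 → 19 → 16 → … (one orbit).
π_24 has 8 disjoint cycles with lengths [10, 10, 10, 10, 10, 2, 2, 1] on {0,…,54}.
Σ(ℓ_i−1) = 55−8 = 47; sign = (−1)^47 = -1.
(24|55)_J = -1 (Zolotarev's lemma cross-check).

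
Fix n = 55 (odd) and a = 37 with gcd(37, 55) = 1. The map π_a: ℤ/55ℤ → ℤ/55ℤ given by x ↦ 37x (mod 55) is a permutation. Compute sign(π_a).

Start at x=37: 37 → 49 → 53 → 36 → 12 → 4 → 38 → … (one orbit).
Decompose π into cycles: lengths [20, 20, 5, 5, 4, 1] (6 cycles, including the fixed point 0).
n − c = 55 − 6 = 49; sign = (−1)^49 = -1.
Via Zolotarev, sign(π_{37}) = (37|55) = -1.

-1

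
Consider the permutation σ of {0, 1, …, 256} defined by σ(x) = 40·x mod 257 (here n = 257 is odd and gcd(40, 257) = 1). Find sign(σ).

Orbit of 125 under x↦40x: [125, 117, 54, 104, 48, 121, 214]… (length divides ord_257(40)).
Cycle lengths of π_40 on ℤ/257ℤ: [256, 1]; 2 cycles in total.
With 2 cycles on 257 points, sign = (−1)^{257−2} = -1.

-1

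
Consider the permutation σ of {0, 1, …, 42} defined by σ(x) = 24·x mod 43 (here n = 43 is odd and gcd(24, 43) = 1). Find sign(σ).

+1

Trace 13: π^k(13) = [13, 11, 6, 15, 16, 40, 14] for k=0..6.
Cycle type of π: 21×2 + 1; total 3 cycles.
n − c = 43 − 3 = 40; sign = (−1)^40 = +1.
Via Zolotarev, sign(π_{24}) = (24|43) = +1.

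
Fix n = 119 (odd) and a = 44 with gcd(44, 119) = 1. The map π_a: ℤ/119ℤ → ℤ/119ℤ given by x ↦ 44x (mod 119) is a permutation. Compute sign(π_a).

-1

Start at x=58: 58 → 53 → 71 → 30 → 11 → 8 → 114 → … (one orbit).
6 cycles of lengths [48, 48, 16, 3, 3, 1].
With 6 cycles on 119 points, sign = (−1)^{119−6} = -1.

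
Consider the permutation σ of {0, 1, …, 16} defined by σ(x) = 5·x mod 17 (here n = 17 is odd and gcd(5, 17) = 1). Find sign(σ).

Trace 7: π^k(7) = [7, 1, 5, 8, 6, 13, 14] for k=0..6.
Decompose π into cycles: lengths [16, 1] (2 cycles, including the fixed point 0).
Σ(ℓ_i−1) = 17−2 = 15; sign = (−1)^15 = -1.

-1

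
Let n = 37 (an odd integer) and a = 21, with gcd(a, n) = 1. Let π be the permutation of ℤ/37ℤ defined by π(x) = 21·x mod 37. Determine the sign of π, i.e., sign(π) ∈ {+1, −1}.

+1

Trace 9: π^k(9) = [9, 4, 10, 25, 7, 36, 16] for k=0..6.
Cycle type of π: 18×2 + 1; total 3 cycles.
sign(π) = (−1)^{n − #cycles} = (−1)^{37−3} = (−1)^34 = +1.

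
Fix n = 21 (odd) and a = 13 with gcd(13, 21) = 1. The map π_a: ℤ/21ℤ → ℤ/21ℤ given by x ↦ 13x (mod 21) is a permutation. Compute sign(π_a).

Start at x=13: 13 → 1 → 13 (one orbit).
12 cycles of lengths [2, 2, 2, 2, 2, 2, 2, 2, 2, 1, 1, 1].
sign(π) = (−1)^{n − #cycles} = (−1)^{21−12} = (−1)^9 = -1.
Via Zolotarev, sign(π_{13}) = (13|21) = -1.

-1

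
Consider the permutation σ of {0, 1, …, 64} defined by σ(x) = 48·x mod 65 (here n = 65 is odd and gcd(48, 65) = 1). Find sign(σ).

Trace 53: π^k(53) = [53, 9, 42, 1, 48, 29, 27] for k=0..6.
Decompose π into cycles: lengths [12, 12, 12, 12, 4, 3, 3, 3, 3, 1] (10 cycles, including the fixed point 0).
Σ(ℓ_i−1) = 65−10 = 55; sign = (−1)^55 = -1.
Zolotarev: (48|65) = -1, matching the cycle-count sign.

-1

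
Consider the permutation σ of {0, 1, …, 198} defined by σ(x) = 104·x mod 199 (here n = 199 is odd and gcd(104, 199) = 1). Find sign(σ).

+1

Orbit of 140 under x↦104x: [140, 33, 49, 121, 47, 112, 106]… (length divides ord_199(104)).
π_104 has 3 disjoint cycles with lengths [99, 99, 1] on {0,…,198}.
sign(π) = (−1)^{n − #cycles} = (−1)^{199−3} = (−1)^196 = +1.
The Jacobi symbol (104|199) = +1 (Zolotarev) agrees.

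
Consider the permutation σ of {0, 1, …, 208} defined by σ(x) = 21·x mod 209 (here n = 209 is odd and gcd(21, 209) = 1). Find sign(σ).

Start at x=1: 1 → 21 → 23 → 65 → 111 → 32 → 45 → … (one orbit).
The orbit structure of x ↦ 21x mod 209: 17 orbits of sizes [18, 18, 18, 18, 18, 18, 18, 18, 18, 18, 18, 2, 2, 2, 2, 2, 1].
Σ(ℓ_i−1) = 209−17 = 192; sign = (−1)^192 = +1.

+1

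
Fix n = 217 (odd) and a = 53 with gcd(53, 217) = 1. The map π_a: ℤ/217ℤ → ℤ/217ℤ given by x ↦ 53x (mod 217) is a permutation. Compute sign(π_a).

-1

Orbit of 165 under x↦53x: [165, 65, 190, 88, 107, 29, 18]… (length divides ord_217(53)).
10 cycles of lengths [30, 30, 30, 30, 30, 30, 30, 3, 3, 1].
With 10 cycles on 217 points, sign = (−1)^{217−10} = -1.
Zolotarev: (53|217) = -1, matching the cycle-count sign.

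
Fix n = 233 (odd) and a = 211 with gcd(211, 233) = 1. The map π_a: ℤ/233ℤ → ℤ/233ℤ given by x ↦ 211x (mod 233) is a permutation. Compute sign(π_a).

Orbit of 15 under x↦211x: [15, 136, 37, 118, 200, 27, 105]… (length divides ord_233(211)).
π_211 has 2 disjoint cycles with lengths [232, 1] on {0,…,232}.
n − c = 233 − 2 = 231; sign = (−1)^231 = -1.

-1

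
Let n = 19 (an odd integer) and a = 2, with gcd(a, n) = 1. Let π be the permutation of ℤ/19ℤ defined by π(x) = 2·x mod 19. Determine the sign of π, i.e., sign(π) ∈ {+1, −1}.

-1

Orbit of 2 under x↦2x: [2, 4, 8, 16, 13, 7, 14]… (length divides ord_19(2)).
Cycle lengths of π_2 on ℤ/19ℤ: [18, 1]; 2 cycles in total.
sign(π) = (−1)^{n − #cycles} = (−1)^{19−2} = (−1)^17 = -1.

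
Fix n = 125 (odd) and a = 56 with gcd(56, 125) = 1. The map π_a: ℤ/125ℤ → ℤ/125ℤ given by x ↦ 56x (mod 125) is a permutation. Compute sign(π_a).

Trace 41: π^k(41) = [41, 46, 76, 6, 86, 66, 71] for k=0..6.
Cycle type of π: 25×4 + 5×4 + 1×5; total 13 cycles.
Σ(ℓ_i−1) = 125−13 = 112; sign = (−1)^112 = +1.

+1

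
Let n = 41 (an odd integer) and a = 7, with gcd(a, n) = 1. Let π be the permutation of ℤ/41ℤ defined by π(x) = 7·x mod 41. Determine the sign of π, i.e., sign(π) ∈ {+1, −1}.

Start at x=40: 40 → 34 → 33 → 26 → 18 → 3 → 21 → … (one orbit).
2 cycles of lengths [40, 1].
41 − 2 = 39 transpositions; sign(π) = (−1)^39 = -1.
Check: (7/41) = -1 by Zolotarev.

-1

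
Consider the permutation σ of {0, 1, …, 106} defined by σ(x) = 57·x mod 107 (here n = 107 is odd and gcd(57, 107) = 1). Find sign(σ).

+1

Start at x=39: 39 → 83 → 23 → 27 → 41 → 90 → 101 → … (one orbit).
Decompose π into cycles: lengths [53, 53, 1] (3 cycles, including the fixed point 0).
107 − 3 = 104 transpositions; sign(π) = (−1)^104 = +1.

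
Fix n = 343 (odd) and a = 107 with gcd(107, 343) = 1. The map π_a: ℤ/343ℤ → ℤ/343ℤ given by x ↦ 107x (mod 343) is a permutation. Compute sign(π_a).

+1

Trace 16: π^k(16) = [16, 340, 22, 296, 116, 64, 331] for k=0..6.
7 cycles of lengths [147, 147, 21, 21, 3, 3, 1].
sign(π) = (−1)^{n − #cycles} = (−1)^{343−7} = (−1)^336 = +1.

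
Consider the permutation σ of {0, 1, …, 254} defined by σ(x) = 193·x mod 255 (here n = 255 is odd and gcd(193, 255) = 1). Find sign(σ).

Start at x=82: 82 → 16 → 28 → 49 → 22 → 166 → 163 → … (one orbit).
π_193 has 21 disjoint cycles with lengths [16, 16, 16, 16, 16, 16, 16, 16, 16, 16, 16, 16, 16, 16, 16, 4, 4, 4, 1, 1, 1] on {0,…,254}.
Σ(ℓ_i−1) = 255−21 = 234; sign = (−1)^234 = +1.
(193|255)_J = +1 (Zolotarev's lemma cross-check).

+1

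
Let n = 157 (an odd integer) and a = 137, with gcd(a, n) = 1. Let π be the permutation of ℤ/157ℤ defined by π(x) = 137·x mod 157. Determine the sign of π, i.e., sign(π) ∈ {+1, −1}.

Start at x=5: 5 → 57 → 116 → 35 → 85 → 27 → 88 → … (one orbit).
Decompose π into cycles: lengths [156, 1] (2 cycles, including the fixed point 0).
2 cycles on 157: each ℓ→(−1)^(ℓ−1), product (−1)^155 = -1.

-1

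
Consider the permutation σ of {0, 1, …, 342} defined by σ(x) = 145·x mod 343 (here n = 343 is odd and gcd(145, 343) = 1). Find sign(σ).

Start at x=289: 289 → 59 → 323 → 187 → 18 → 209 → 121 → … (one orbit).
Cycle type of π: 294 + 42 + 6 + 1; total 4 cycles.
sign(π) = (−1)^{n − #cycles} = (−1)^{343−4} = (−1)^339 = -1.

-1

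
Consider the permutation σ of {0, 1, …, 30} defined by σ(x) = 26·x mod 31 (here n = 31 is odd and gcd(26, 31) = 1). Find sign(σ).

Start at x=5: 5 → 6 → 1 → 26 → 25 → 30 → 5 (one orbit).
Cycle lengths of π_26 on ℤ/31ℤ: [6, 6, 6, 6, 6, 1]; 6 cycles in total.
6 cycles on 31: each ℓ→(−1)^(ℓ−1), product (−1)^25 = -1.
The Jacobi symbol (26|31) = -1 (Zolotarev) agrees.

-1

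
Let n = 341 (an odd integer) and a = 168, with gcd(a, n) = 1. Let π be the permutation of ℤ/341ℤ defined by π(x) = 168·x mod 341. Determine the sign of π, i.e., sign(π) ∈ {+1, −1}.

Orbit of 245 under x↦168x: [245, 240, 82, 136, 1, 168, 262]… (length divides ord_341(168)).
Decompose π into cycles: lengths [30, 30, 30, 30, 30, 30, 30, 30, 30, 30, 30, 5, 5, 1] (14 cycles, including the fixed point 0).
n − c = 341 − 14 = 327; sign = (−1)^327 = -1.

-1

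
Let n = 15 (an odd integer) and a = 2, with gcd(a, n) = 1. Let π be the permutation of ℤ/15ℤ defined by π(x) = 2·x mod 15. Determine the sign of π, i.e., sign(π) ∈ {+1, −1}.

Trace 2: π^k(2) = [2, 4, 8, 1] for k=0..3.
Cycle type of π: 4×3 + 2 + 1; total 5 cycles.
n − c = 15 − 5 = 10; sign = (−1)^10 = +1.
(2|15)_J = +1 (Zolotarev's lemma cross-check).

+1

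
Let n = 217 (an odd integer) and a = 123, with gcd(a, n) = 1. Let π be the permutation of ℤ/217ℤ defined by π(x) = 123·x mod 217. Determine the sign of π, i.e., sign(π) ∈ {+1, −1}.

-1

Trace 92: π^k(92) = [92, 32, 30, 1, 123, 156] for k=0..5.
The orbit structure of x ↦ 123x mod 217: 48 orbits of sizes [6, 6, 6, 6, 6, 6, 6, 6, 6, 6, 6, 6, 6, 6, 6, 6, 6, 6, 6, 6, 6, 6, 6, 6, 6, 6, 6, 6, 6, 6, 3, 3, 2, 2, 2, 2, 2, 2, 2, 2, 2, 2, 2, 2, 2, 2, 2, 1].
48 cycles on 217: each ℓ→(−1)^(ℓ−1), product (−1)^169 = -1.
Via Zolotarev, sign(π_{123}) = (123|217) = -1.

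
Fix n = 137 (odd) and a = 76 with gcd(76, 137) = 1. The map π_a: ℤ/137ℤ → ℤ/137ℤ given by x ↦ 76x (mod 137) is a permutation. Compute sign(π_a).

Start at x=36: 36 → 133 → 107 → 49 → 25 → 119 → 2 → … (one orbit).
The orbit structure of x ↦ 76x mod 137: 3 orbits of sizes [68, 68, 1].
With 3 cycles on 137 points, sign = (−1)^{137−3} = +1.

+1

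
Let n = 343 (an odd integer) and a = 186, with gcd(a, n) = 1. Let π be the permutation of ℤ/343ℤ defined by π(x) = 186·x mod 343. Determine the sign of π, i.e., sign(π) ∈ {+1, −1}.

Trace 324: π^k(324) = [324, 239, 207, 86, 218, 74, 44] for k=0..6.
π_186 has 7 disjoint cycles with lengths [147, 147, 21, 21, 3, 3, 1] on {0,…,342}.
343 − 7 = 336 transpositions; sign(π) = (−1)^336 = +1.

+1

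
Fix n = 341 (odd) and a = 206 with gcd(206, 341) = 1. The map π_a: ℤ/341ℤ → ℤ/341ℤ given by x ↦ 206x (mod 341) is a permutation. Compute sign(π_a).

Trace 236: π^k(236) = [236, 194, 67, 162, 295, 72, 169] for k=0..6.
14 cycles of lengths [30, 30, 30, 30, 30, 30, 30, 30, 30, 30, 15, 15, 10, 1].
14 cycles on 341: each ℓ→(−1)^(ℓ−1), product (−1)^327 = -1.
Check: (206/341) = -1 by Zolotarev.

-1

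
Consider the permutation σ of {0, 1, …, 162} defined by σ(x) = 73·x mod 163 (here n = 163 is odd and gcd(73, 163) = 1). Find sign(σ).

-1

Start at x=17: 17 → 100 → 128 → 53 → 120 → 121 → 31 → … (one orbit).
π_73 has 2 disjoint cycles with lengths [162, 1] on {0,…,162}.
sign(π) = (−1)^{n − #cycles} = (−1)^{163−2} = (−1)^161 = -1.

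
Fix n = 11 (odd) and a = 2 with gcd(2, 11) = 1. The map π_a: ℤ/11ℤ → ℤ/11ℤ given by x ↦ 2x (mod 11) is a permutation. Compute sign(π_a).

Start at x=4: 4 → 8 → 5 → 10 → 9 → 7 → 3 → … (one orbit).
Cycle type of π: 10 + 1; total 2 cycles.
n − c = 11 − 2 = 9; sign = (−1)^9 = -1.
The Jacobi symbol (2|11) = -1 (Zolotarev) agrees.

-1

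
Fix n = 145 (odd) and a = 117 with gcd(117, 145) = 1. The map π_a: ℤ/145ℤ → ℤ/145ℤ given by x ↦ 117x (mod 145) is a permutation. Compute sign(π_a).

-1

Trace 59: π^k(59) = [59, 88, 1, 117] for k=0..3.
Cycle lengths of π_117 on ℤ/145ℤ: [4, 4, 4, 4, 4, 4, 4, 4, 4, 4, 4, 4, 4, 4, 4, 4, 4, 4, 4, 4, 4, 4, 4, 4, 4, 4, 4, 4, 4, 1, 1, 1, 1, 1, 1, 1, 1, 1, 1, 1, 1, 1, 1, 1, 1, 1, 1, 1, 1, 1, 1, 1, 1, 1, 1, 1, 1, 1]; 58 cycles in total.
145 − 58 = 87 transpositions; sign(π) = (−1)^87 = -1.
The Jacobi symbol (117|145) = -1 (Zolotarev) agrees.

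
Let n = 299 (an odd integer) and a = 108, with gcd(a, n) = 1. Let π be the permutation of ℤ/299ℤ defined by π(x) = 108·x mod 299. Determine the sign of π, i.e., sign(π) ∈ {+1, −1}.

+1

Start at x=133: 133 → 12 → 100 → 36 → 1 → 108 → 3 → … (one orbit).
Cycle type of π: 66×4 + 11×2 + 6×2 + 1; total 9 cycles.
Σ(ℓ_i−1) = 299−9 = 290; sign = (−1)^290 = +1.
Check: (108/299) = +1 by Zolotarev.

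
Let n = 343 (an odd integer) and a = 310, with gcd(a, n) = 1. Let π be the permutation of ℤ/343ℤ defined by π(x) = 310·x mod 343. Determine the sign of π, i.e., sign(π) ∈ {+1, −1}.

+1

Start at x=30: 30 → 39 → 85 → 282 → 298 → 113 → 44 → … (one orbit).
Cycle lengths of π_310 on ℤ/343ℤ: [147, 147, 21, 21, 3, 3, 1]; 7 cycles in total.
n − c = 343 − 7 = 336; sign = (−1)^336 = +1.
Via Zolotarev, sign(π_{310}) = (310|343) = +1.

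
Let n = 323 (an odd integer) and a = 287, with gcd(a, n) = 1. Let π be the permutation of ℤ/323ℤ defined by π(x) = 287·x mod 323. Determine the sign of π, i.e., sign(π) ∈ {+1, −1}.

Orbit of 179 under x↦287x: [179, 16, 70, 64, 280, 256, 151]… (length divides ord_323(287)).
Cycle type of π: 72×4 + 18 + 8×2 + 1; total 8 cycles.
With 8 cycles on 323 points, sign = (−1)^{323−8} = -1.

-1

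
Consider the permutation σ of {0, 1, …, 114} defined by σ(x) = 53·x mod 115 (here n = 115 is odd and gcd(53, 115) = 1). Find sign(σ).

+1

Trace 112: π^k(112) = [112, 71, 83, 29, 42, 41, 103] for k=0..6.
The orbit structure of x ↦ 53x mod 115: 5 orbits of sizes [44, 44, 22, 4, 1].
Σ(ℓ_i−1) = 115−5 = 110; sign = (−1)^110 = +1.
The Jacobi symbol (53|115) = +1 (Zolotarev) agrees.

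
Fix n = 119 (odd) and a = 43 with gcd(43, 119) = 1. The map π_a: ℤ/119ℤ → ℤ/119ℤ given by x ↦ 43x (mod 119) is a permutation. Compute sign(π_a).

Orbit of 1 under x↦43x: [1, 43, 64, 15, 50, 8, 106]… (length divides ord_119(43)).
π_43 has 21 disjoint cycles with lengths [8, 8, 8, 8, 8, 8, 8, 8, 8, 8, 8, 8, 8, 8, 1, 1, 1, 1, 1, 1, 1] on {0,…,118}.
Σ(ℓ_i−1) = 119−21 = 98; sign = (−1)^98 = +1.

+1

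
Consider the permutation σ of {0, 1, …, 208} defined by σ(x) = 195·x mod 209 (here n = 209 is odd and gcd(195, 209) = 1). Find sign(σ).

Trace 150: π^k(150) = [150, 199, 140, 130, 61, 191, 43] for k=0..6.
The orbit structure of x ↦ 195x mod 209: 6 orbits of sizes [90, 90, 10, 9, 9, 1].
6 cycles on 209: each ℓ→(−1)^(ℓ−1), product (−1)^203 = -1.
Check: (195/209) = -1 by Zolotarev.

-1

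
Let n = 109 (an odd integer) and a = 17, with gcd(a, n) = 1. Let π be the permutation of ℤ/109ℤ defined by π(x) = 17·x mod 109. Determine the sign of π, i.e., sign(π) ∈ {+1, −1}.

-1

Trace 32: π^k(32) = [32, 108, 92, 38, 101, 82, 86] for k=0..6.
Decompose π into cycles: lengths [36, 36, 36, 1] (4 cycles, including the fixed point 0).
sign(π) = (−1)^{n − #cycles} = (−1)^{109−4} = (−1)^105 = -1.
Via Zolotarev, sign(π_{17}) = (17|109) = -1.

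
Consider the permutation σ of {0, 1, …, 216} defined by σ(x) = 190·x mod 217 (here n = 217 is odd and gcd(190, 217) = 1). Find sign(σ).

+1

Trace 8: π^k(8) = [8, 1, 190, 78, 64] for k=0..4.
Decompose π into cycles: lengths [5, 5, 5, 5, 5, 5, 5, 5, 5, 5, 5, 5, 5, 5, 5, 5, 5, 5, 5, 5, 5, 5, 5, 5, 5, 5, 5, 5, 5, 5, 5, 5, 5, 5, 5, 5, 5, 5, 5, 5, 5, 5, 1, 1, 1, 1, 1, 1, 1] (49 cycles, including the fixed point 0).
Σ(ℓ_i−1) = 217−49 = 168; sign = (−1)^168 = +1.
Zolotarev: (190|217) = +1, matching the cycle-count sign.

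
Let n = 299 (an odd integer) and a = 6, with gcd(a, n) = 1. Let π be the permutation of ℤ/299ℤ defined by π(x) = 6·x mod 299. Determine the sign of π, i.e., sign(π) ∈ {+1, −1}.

Start at x=243: 243 → 262 → 77 → 163 → 81 → 187 → 225 → … (one orbit).
Cycle type of π: 132×2 + 12 + 11×2 + 1; total 6 cycles.
6 cycles on 299: each ℓ→(−1)^(ℓ−1), product (−1)^293 = -1.

-1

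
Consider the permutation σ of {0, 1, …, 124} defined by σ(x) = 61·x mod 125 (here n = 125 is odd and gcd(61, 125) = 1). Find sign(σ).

+1

Start at x=81: 81 → 66 → 26 → 86 → 121 → 6 → 116 → … (one orbit).
13 cycles of lengths [25, 25, 25, 25, 5, 5, 5, 5, 1, 1, 1, 1, 1].
125 − 13 = 112 transpositions; sign(π) = (−1)^112 = +1.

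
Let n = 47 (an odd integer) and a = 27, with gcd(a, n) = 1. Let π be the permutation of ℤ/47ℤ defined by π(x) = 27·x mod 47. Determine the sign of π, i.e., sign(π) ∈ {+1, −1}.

Orbit of 14 under x↦27x: [14, 2, 7, 1, 27, 24, 37]… (length divides ord_47(27)).
π_27 has 3 disjoint cycles with lengths [23, 23, 1] on {0,…,46}.
Σ(ℓ_i−1) = 47−3 = 44; sign = (−1)^44 = +1.
Check: (27/47) = +1 by Zolotarev.

+1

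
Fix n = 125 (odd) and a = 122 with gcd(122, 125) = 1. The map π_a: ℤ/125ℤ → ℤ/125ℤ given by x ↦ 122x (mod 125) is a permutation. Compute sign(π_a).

Orbit of 62 under x↦122x: [62, 64, 58, 76, 22, 59, 73]… (length divides ord_125(122)).
Cycle lengths of π_122 on ℤ/125ℤ: [100, 20, 4, 1]; 4 cycles in total.
sign(π) = (−1)^{n − #cycles} = (−1)^{125−4} = (−1)^121 = -1.
Zolotarev: (122|125) = -1, matching the cycle-count sign.

-1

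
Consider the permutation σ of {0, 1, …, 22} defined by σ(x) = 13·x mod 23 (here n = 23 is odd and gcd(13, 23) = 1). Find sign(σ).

Trace 6: π^k(6) = [6, 9, 2, 3, 16, 1, 13] for k=0..6.
Cycle lengths of π_13 on ℤ/23ℤ: [11, 11, 1]; 3 cycles in total.
With 3 cycles on 23 points, sign = (−1)^{23−3} = +1.

+1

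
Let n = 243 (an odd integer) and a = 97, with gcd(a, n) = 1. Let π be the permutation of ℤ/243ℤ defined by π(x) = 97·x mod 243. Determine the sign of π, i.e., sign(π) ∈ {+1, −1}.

Start at x=10: 10 → 241 → 49 → 136 → 70 → 229 → 100 → … (one orbit).
Decompose π into cycles: lengths [81, 81, 27, 27, 9, 9, 3, 3, 1, 1, 1] (11 cycles, including the fixed point 0).
n − c = 243 − 11 = 232; sign = (−1)^232 = +1.
Zolotarev: (97|243) = +1, matching the cycle-count sign.

+1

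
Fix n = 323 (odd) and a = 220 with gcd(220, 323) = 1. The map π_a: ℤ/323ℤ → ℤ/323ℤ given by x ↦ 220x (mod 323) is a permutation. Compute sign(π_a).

+1

Orbit of 305 under x↦220x: [305, 239, 254, 1, 220, 273]… (length divides ord_323(220)).
63 cycles of lengths [6, 6, 6, 6, 6, 6, 6, 6, 6, 6, 6, 6, 6, 6, 6, 6, 6, 6, 6, 6, 6, 6, 6, 6, 6, 6, 6, 6, 6, 6, 6, 6, 6, 6, 6, 6, 6, 6, 6, 6, 6, 6, 6, 6, 6, 6, 6, 6, 3, 3, 3, 3, 3, 3, 2, 2, 2, 2, 2, 2, 2, 2, 1].
sign(π) = (−1)^{n − #cycles} = (−1)^{323−63} = (−1)^260 = +1.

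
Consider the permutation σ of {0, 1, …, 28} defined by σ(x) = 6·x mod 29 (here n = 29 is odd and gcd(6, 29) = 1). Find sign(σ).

+1

Trace 1: π^k(1) = [1, 6, 7, 13, 20, 4, 24] for k=0..6.
π_6 has 3 disjoint cycles with lengths [14, 14, 1] on {0,…,28}.
29 − 3 = 26 transpositions; sign(π) = (−1)^26 = +1.
Via Zolotarev, sign(π_{6}) = (6|29) = +1.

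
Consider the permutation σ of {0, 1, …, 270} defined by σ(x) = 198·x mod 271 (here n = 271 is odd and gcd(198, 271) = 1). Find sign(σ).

Start at x=247: 247 → 126 → 16 → 187 → 170 → 56 → 248 → … (one orbit).
π_198 has 3 disjoint cycles with lengths [135, 135, 1] on {0,…,270}.
With 3 cycles on 271 points, sign = (−1)^{271−3} = +1.
Check: (198/271) = +1 by Zolotarev.

+1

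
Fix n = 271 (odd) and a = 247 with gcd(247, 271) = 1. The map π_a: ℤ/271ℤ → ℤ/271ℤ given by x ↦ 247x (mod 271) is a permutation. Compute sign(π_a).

+1

Trace 9: π^k(9) = [9, 55, 35, 244, 106, 166, 81] for k=0..6.
Decompose π into cycles: lengths [45, 45, 45, 45, 45, 45, 1] (7 cycles, including the fixed point 0).
With 7 cycles on 271 points, sign = (−1)^{271−7} = +1.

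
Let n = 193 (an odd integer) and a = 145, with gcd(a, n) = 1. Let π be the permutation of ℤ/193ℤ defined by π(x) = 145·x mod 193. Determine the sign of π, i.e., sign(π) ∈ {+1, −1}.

Trace 50: π^k(50) = [50, 109, 172, 43, 59, 63, 64] for k=0..6.
π_145 has 5 disjoint cycles with lengths [48, 48, 48, 48, 1] on {0,…,192}.
5 cycles on 193: each ℓ→(−1)^(ℓ−1), product (−1)^188 = +1.
Zolotarev: (145|193) = +1, matching the cycle-count sign.

+1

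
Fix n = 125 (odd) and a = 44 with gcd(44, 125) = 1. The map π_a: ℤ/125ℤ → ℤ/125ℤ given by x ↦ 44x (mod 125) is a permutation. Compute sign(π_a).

+1

Trace 21: π^k(21) = [21, 49, 31, 114, 16, 79, 101] for k=0..6.
Decompose π into cycles: lengths [50, 50, 10, 10, 2, 2, 1] (7 cycles, including the fixed point 0).
n − c = 125 − 7 = 118; sign = (−1)^118 = +1.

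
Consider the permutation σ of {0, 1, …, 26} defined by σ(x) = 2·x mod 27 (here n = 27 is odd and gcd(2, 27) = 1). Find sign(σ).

Start at x=7: 7 → 14 → 1 → 2 → 4 → 8 → 16 → … (one orbit).
The orbit structure of x ↦ 2x mod 27: 4 orbits of sizes [18, 6, 2, 1].
4 cycles on 27: each ℓ→(−1)^(ℓ−1), product (−1)^23 = -1.
Via Zolotarev, sign(π_{2}) = (2|27) = -1.

-1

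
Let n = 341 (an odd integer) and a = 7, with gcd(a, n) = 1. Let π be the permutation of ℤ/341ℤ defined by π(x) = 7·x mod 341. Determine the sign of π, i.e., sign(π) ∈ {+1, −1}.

-1

Trace 2: π^k(2) = [2, 14, 98, 4, 28, 196, 8] for k=0..6.
Cycle lengths of π_7 on ℤ/341ℤ: [30, 30, 30, 30, 30, 30, 30, 30, 30, 30, 15, 15, 10, 1]; 14 cycles in total.
14 cycles on 341: each ℓ→(−1)^(ℓ−1), product (−1)^327 = -1.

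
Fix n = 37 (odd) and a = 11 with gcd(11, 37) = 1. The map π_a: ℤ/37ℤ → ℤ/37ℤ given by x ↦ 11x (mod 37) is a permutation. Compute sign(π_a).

Start at x=36: 36 → 26 → 27 → 1 → 11 → 10 → 36 (one orbit).
7 cycles of lengths [6, 6, 6, 6, 6, 6, 1].
37 − 7 = 30 transpositions; sign(π) = (−1)^30 = +1.
Check: (11/37) = +1 by Zolotarev.

+1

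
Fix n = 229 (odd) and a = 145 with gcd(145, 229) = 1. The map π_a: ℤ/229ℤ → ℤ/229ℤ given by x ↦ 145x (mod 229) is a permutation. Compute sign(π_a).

Trace 175: π^k(175) = [175, 185, 32, 60, 227, 168, 86] for k=0..6.
The orbit structure of x ↦ 145x mod 229: 4 orbits of sizes [76, 76, 76, 1].
4 cycles on 229: each ℓ→(−1)^(ℓ−1), product (−1)^225 = -1.

-1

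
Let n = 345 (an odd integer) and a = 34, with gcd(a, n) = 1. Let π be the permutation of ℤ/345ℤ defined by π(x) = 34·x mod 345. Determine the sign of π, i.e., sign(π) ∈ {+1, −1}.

-1

Start at x=19: 19 → 301 → 229 → 196 → 109 → 256 → 79 → … (one orbit).
The orbit structure of x ↦ 34x mod 345: 24 orbits of sizes [22, 22, 22, 22, 22, 22, 22, 22, 22, 22, 22, 22, 22, 22, 22, 2, 2, 2, 2, 2, 2, 1, 1, 1].
With 24 cycles on 345 points, sign = (−1)^{345−24} = -1.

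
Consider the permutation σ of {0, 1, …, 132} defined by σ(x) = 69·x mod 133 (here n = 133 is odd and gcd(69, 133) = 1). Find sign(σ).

Orbit of 69 under x↦69x: [69, 106, 132, 64, 27, 1]… (length divides ord_133(69)).
The orbit structure of x ↦ 69x mod 133: 25 orbits of sizes [6, 6, 6, 6, 6, 6, 6, 6, 6, 6, 6, 6, 6, 6, 6, 6, 6, 6, 6, 6, 6, 2, 2, 2, 1].
With 25 cycles on 133 points, sign = (−1)^{133−25} = +1.
(69|133)_J = +1 (Zolotarev's lemma cross-check).

+1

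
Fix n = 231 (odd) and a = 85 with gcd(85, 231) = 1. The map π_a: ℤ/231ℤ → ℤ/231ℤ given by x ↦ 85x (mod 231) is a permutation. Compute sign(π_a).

-1

Trace 43: π^k(43) = [43, 190, 211, 148, 106, 1, 85] for k=0..6.
The orbit structure of x ↦ 85x mod 231: 42 orbits of sizes [10, 10, 10, 10, 10, 10, 10, 10, 10, 10, 10, 10, 10, 10, 10, 10, 10, 10, 10, 10, 10, 1, 1, 1, 1, 1, 1, 1, 1, 1, 1, 1, 1, 1, 1, 1, 1, 1, 1, 1, 1, 1].
With 42 cycles on 231 points, sign = (−1)^{231−42} = -1.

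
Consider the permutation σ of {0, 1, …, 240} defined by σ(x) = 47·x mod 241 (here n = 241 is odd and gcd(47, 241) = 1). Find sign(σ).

+1

Orbit of 193 under x↦47x: [193, 154, 8, 135, 79, 98, 27]… (length divides ord_241(47)).
Cycle lengths of π_47 on ℤ/241ℤ: [40, 40, 40, 40, 40, 40, 1]; 7 cycles in total.
With 7 cycles on 241 points, sign = (−1)^{241−7} = +1.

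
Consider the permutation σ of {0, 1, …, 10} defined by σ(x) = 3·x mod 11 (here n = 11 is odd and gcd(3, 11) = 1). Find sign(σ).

Orbit of 9 under x↦3x: [9, 5, 4, 1, 3]… (length divides ord_11(3)).
π_3 has 3 disjoint cycles with lengths [5, 5, 1] on {0,…,10}.
With 3 cycles on 11 points, sign = (−1)^{11−3} = +1.

+1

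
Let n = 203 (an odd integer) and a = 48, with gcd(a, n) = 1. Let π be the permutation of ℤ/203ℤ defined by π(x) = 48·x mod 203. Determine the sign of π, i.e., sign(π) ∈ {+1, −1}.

+1

Orbit of 41 under x↦48x: [41, 141, 69, 64, 27, 78, 90]… (length divides ord_203(48)).
π_48 has 11 disjoint cycles with lengths [28, 28, 28, 28, 28, 28, 28, 2, 2, 2, 1] on {0,…,202}.
n − c = 203 − 11 = 192; sign = (−1)^192 = +1.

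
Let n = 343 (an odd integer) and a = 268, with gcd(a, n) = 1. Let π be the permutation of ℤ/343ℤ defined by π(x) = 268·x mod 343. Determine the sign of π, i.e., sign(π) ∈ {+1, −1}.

+1

Start at x=226: 226 → 200 → 92 → 303 → 256 → 8 → 86 → … (one orbit).
7 cycles of lengths [147, 147, 21, 21, 3, 3, 1].
7 cycles on 343: each ℓ→(−1)^(ℓ−1), product (−1)^336 = +1.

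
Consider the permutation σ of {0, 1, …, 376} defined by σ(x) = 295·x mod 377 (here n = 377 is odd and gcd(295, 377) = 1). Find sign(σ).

+1

Trace 144: π^k(144) = [144, 256, 120, 339, 100, 94, 209] for k=0..6.
15 cycles of lengths [42, 42, 42, 42, 42, 42, 42, 42, 14, 14, 3, 3, 3, 3, 1].
n − c = 377 − 15 = 362; sign = (−1)^362 = +1.
(295|377)_J = +1 (Zolotarev's lemma cross-check).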